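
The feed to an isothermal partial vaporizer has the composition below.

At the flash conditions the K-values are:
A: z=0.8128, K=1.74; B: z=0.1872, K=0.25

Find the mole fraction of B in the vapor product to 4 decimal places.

y_B = 0.1242

Material balance + equilibrium reduce to Σ zᵢ(Kᵢ−1)/(1+ψ(Kᵢ−1)) = 0.
Feasibility: ΣzᵢKᵢ = 1.4611, Σzᵢ/Kᵢ = 1.2159 — both > 1, two phases present.
Newton–Raphson from ψ = 0.6:
  ψ = 0.6000: g = 0.16126, g' = -0.5616 → ψ = 0.8872
  ψ = 0.8872: g = -0.05647, g' = -1.1026 → ψ = 0.8359
  ψ = 0.8359: g = -0.00477, g' = -0.9266 → ψ = 0.8308
Converged at ψ = 0.8308.
Compositions from xᵢ = zᵢ/(1+ψ(Kᵢ−1)), yᵢ = Kᵢxᵢ:
  A: x = 0.5034, y = 0.8758
  B: x = 0.4966, y = 0.1242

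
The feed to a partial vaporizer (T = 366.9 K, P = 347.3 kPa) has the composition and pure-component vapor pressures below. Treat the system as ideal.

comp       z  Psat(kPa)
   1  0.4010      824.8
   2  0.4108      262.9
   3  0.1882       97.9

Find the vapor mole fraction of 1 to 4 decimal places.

Raoult's law: Kᵢ = Pᵢˢᵃᵗ/P = Pᵢˢᵃᵗ/347.3.
  K_1 = 824.8/347.3 = 2.374892, K_2 = 262.9/347.3 = 0.756982, K_3 = 97.9/347.3 = 0.281889
Rachford–Rice: g(V/F) = Σ zᵢ(Kᵢ−1)/(1+V/F(Kᵢ−1)) = 0.
g(0) = ΣzᵢKᵢ − 1 = 0.3164 and g(1) = 1 − Σzᵢ/Kᵢ = -0.3792, so a root lies in (0, 1).
Newton iteration, V/F⁰ = 0.5:
  V/F = 0.5000: g = 0.00223, g' = -0.5339 → V/F = 0.5042
Converged at V/F = 0.5042.
Compositions from xᵢ = zᵢ/(1+V/F(Kᵢ−1)), yᵢ = Kᵢxᵢ:
  1: x = 0.2368, y = 0.5625
  2: x = 0.4682, y = 0.3544
  3: x = 0.2950, y = 0.0832

y_1 = 0.5625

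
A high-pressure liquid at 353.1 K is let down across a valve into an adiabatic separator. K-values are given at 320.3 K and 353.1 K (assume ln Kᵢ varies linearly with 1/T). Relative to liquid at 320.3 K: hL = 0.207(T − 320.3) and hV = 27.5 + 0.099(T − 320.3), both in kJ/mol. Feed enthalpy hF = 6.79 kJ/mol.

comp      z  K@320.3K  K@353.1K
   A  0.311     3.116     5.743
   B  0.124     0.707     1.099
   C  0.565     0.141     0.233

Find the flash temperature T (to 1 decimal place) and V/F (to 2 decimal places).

Adiabatic flash: solve Rachford–Rice at each trial T, then check hF = ψ·hV(T) + (1−ψ)·hL(T).
  T = 320.3 K: K = (3.116, 0.707, 0.141), RR gives ψ = 0.083, H_out = 2.281 kJ/mol
  T = 353.1 K: K = (5.743, 1.099, 0.233), RR gives ψ = 0.334, H_out = 14.793 kJ/mol
  T = 336.7 K: K = (4.294, 0.891, 0.183), RR gives ψ = 0.231, H_out = 9.327 kJ/mol
  T = 328.5 K: K = (3.672, 0.796, 0.161), RR gives ψ = 0.165, H_out = 6.100 kJ/mol
  T = 332.6 K: K = (3.975, 0.843, 0.172), RR gives ψ = 0.200, H_out = 7.771 kJ/mol
  T = 330.6 K: K = (3.825, 0.820, 0.167), RR gives ψ = 0.183, H_out = 6.972 kJ/mol
Linear interpolation between T = 328.5 (H_out = 6.100) and T = 330.6 (H_out = 6.972) on hF = 6.79 gives T ≈ 330.2 K, at which ψ = 0.18.

T = 330.2 K, V/F = 0.18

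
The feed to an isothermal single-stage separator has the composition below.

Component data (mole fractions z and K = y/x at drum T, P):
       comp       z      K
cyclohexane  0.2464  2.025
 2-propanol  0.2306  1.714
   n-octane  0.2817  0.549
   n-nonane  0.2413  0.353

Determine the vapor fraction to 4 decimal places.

Rachford–Rice: g(ψ) = Σ zᵢ(Kᵢ−1)/(1+ψ(Kᵢ−1)) = 0.
Check two-phase: ΣzᵢKᵢ = 1.1340 > 1 and Σzᵢ/Kᵢ = 1.4529 > 1, so g(0) = 0.1340 > 0 and g(1) = -0.4529 < 0.
Newton–Raphson from ψ = 0.5:
  ψ = 0.5000: g = -0.10650, g' = -0.4932 → ψ = 0.2841
  ψ = 0.2841: g = -0.00451, g' = -0.4635 → ψ = 0.2744
Converged at ψ = 0.2744.

ψ = 0.2744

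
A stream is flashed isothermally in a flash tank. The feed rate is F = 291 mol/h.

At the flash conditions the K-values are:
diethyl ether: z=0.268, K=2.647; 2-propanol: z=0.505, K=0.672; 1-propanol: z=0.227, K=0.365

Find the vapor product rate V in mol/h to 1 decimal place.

V = 53.2 mol/h

Rachford–Rice: g(ψ) = Σ zᵢ(Kᵢ−1)/(1+ψ(Kᵢ−1)) = 0.
g(0) = ΣzᵢKᵢ − 1 = 0.132 and g(1) = 1 − Σzᵢ/Kᵢ = -0.475, so a root lies in (0, 1).
Newton–Raphson from ψ = 0.5:
  ψ = 0.500: g = -0.1673, g' = -0.493 → ψ = 0.161
  ψ = 0.161: g = 0.0137, g' = -0.629 → ψ = 0.182
  ψ = 0.182: g = 0.0002, g' = -0.608 → ψ = 0.183
Converged at ψ = 0.183.
Then V = ψ·F = 0.1828·291 = 53.2 mol/h and L = F − V = 237.8 mol/h.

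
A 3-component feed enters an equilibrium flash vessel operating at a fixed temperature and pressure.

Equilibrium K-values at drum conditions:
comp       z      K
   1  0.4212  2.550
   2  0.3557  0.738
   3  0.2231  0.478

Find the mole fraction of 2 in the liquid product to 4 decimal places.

x_2 = 0.4408

Material balance + equilibrium reduce to Σ zᵢ(Kᵢ−1)/(1+β(Kᵢ−1)) = 0.
Check two-phase: ΣzᵢKᵢ = 1.4432 > 1 and Σzᵢ/Kᵢ = 1.1139 > 1, so g(0) = 0.4432 > 0 and g(1) = -0.1139 < 0.
Newton–Raphson from β = 0.42:
  β = 0.4200: g = 0.14156, g' = -0.5018 → β = 0.7021
  β = 0.7021: g = 0.01460, g' = -0.4202 → β = 0.7369
Converged at β = 0.7369.
Compositions from xᵢ = zᵢ/(1+β(Kᵢ−1)), yᵢ = Kᵢxᵢ:
  1: x = 0.1966, y = 0.5014
  2: x = 0.4408, y = 0.3253
  3: x = 0.3626, y = 0.1733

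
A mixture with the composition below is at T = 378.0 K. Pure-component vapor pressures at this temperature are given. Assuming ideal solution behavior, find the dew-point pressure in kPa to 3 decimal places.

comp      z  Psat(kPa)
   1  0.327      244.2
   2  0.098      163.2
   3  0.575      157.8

Pdew = 179.102 kPa

At the dew point ψ → 1, so Σzᵢ/Kᵢ = 1 with Kᵢ = Pᵢˢᵃᵗ/P ⇒ 1/P = Σzᵢ/Pᵢˢᵃᵗ.
1/P = 0.327/244.2 + 0.098/163.2 + 0.575/157.8 = 0.005583 ⇒ P = 179.102 kPa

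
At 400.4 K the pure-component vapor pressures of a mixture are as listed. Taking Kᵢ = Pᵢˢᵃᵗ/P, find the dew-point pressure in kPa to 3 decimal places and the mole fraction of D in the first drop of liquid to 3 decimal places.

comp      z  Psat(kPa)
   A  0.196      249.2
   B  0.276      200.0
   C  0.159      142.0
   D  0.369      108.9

Pdew = 149.820 kPa, x_D = 0.508

At the dew point ψ → 1, so Σzᵢ/Kᵢ = 1 with Kᵢ = Pᵢˢᵃᵗ/P ⇒ 1/P = Σzᵢ/Pᵢˢᵃᵗ.
1/P = 0.196/249.2 + 0.276/200.0 + 0.159/142.0 + 0.369/108.9 = 0.006675 ⇒ P = 149.820 kPa
xᵢ = zᵢP/Pᵢˢᵃᵗ ⇒ x_D = 0.369·149.820/108.9 = 0.508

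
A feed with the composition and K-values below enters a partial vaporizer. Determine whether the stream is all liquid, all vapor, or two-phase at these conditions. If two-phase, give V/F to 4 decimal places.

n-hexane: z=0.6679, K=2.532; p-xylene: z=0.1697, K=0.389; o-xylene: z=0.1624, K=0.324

two-phase, V/F = 0.8193

ΣzᵢKᵢ = 1.8098; Σzᵢ/Kᵢ = 1.2013.
Both exceed 1, so a two-phase solution exists.
Rachford–Rice: g(ψ) = Σ zᵢ(Kᵢ−1)/(1+ψ(Kᵢ−1)) = 0.
Iterate (Newton) starting at ψ = 0.5:
  ψ = 0.5000: g = 0.26427, g' = -0.8033 → ψ = 0.8290
  ψ = 0.8290: g = -0.00907, g' = -0.9484 → ψ = 0.8194
  ψ = 0.8194: g = -0.00006, g' = -0.9352 → ψ = 0.8193
Converged at ψ = 0.8193.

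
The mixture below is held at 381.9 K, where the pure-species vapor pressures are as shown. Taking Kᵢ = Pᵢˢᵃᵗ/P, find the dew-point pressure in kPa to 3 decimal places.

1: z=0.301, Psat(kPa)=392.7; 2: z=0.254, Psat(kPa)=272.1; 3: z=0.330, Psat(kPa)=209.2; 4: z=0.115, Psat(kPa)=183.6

Pdew = 256.163 kPa

At the dew point ψ → 1, so Σzᵢ/Kᵢ = 1 with Kᵢ = Pᵢˢᵃᵗ/P ⇒ 1/P = Σzᵢ/Pᵢˢᵃᵗ.
1/P = 0.301/392.7 + 0.254/272.1 + 0.330/209.2 + 0.115/183.6 = 0.003904 ⇒ P = 256.163 kPa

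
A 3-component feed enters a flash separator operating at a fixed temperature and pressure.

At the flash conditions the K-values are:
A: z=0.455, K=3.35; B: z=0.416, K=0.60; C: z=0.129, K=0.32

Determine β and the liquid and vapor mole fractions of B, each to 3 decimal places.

Newton iteration, β⁰ = 0.58:
  β = 0.580: g = 0.0910, g' = -0.725 → β = 0.705
  β = 0.705: g = 0.0019, g' = -0.705 → β = 0.708
Converged at β = 0.708.
Compositions from xᵢ = zᵢ/(1+β(Kᵢ−1)), yᵢ = Kᵢxᵢ:
  A: x = 0.171, y = 0.572
  B: x = 0.580, y = 0.348
  C: x = 0.249, y = 0.080

β = 0.708, x_B = 0.580, y_B = 0.348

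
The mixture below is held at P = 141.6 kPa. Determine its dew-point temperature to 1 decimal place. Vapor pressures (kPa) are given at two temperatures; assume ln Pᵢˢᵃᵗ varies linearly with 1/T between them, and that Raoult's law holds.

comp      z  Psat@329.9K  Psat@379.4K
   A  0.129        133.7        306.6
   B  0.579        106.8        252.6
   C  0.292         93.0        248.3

T = 344.9 K

Dew-point temperature: Σzᵢ·P/Pᵢˢᵃᵗ(T) = 1. Interpolate ln Pᵢˢᵃᵗ = aᵢ + bᵢ/T.
  T = 329.9 K: ΣzᵢP/Pᵢˢᵃᵗ = 1.3489
  T = 379.4 K: ΣzᵢP/Pᵢˢᵃᵗ = 0.5507
  T = 354.6 K: ΣzᵢP/Pᵢˢᵃᵗ = 0.8357
  T = 342.2 K: ΣzᵢP/Pᵢˢᵃᵗ = 1.0535
  T = 348.4 K: ΣzᵢP/Pᵢˢᵃᵗ = 0.9363
  T = 345.3 K: ΣzᵢP/Pᵢˢᵃᵗ = 0.9927
  T = 343.8 K: ΣzᵢP/Pᵢˢᵃᵗ = 1.0215
Interpolating between 343.8 K and 345.3 K gives T ≈ 344.9 K.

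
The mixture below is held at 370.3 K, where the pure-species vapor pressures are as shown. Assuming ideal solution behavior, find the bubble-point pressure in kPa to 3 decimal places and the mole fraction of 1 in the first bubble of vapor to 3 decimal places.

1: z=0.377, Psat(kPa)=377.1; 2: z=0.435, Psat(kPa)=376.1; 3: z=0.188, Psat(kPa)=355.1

Pbub = 372.529 kPa, y_1 = 0.382

At the bubble point ψ → 0, so ΣzᵢKᵢ = 1 with Kᵢ = Pᵢˢᵃᵗ/P ⇒ P = ΣzᵢPᵢˢᵃᵗ.
P = 0.377·377.1 + 0.435·376.1 + 0.188·355.1 = 372.529 kPa
yᵢ = zᵢPᵢˢᵃᵗ/P ⇒ y_1 = 0.377·377.1/372.529 = 0.382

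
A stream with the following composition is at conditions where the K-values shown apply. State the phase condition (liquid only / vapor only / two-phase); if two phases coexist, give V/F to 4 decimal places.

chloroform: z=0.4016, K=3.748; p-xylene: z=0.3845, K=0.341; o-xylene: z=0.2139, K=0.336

two-phase, V/F = 0.3900

ΣzᵢKᵢ = 1.7082; Σzᵢ/Kᵢ = 1.8713.
Both exceed 1, so a two-phase solution exists.
Rachford–Rice: g(ψ) = Σ zᵢ(Kᵢ−1)/(1+ψ(Kᵢ−1)) = 0.
Iterate (Newton) starting at ψ = 0.46:
  ψ = 0.4600: g = -0.08066, g' = -1.1310 → ψ = 0.3887
  ψ = 0.3887: g = 0.00156, g' = -1.1822 → ψ = 0.3900
Converged at ψ = 0.3900.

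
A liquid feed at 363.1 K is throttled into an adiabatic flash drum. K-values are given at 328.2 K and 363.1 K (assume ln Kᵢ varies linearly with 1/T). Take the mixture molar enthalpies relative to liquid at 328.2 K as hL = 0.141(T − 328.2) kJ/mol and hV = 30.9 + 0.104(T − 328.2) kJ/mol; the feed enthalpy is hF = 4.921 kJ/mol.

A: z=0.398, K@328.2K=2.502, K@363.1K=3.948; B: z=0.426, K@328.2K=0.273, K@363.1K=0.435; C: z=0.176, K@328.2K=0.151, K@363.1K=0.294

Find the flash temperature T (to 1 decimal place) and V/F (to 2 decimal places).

Adiabatic flash: solve Rachford–Rice at each trial T, then check hF = ψ·hV(T) + (1−ψ)·hL(T).
  T = 328.2 K: K = (2.502, 0.273, 0.151), RR gives ψ = 0.121, H_out = 3.732 kJ/mol
  T = 363.1 K: K = (3.948, 0.435, 0.294), RR gives ψ = 0.449, H_out = 18.229 kJ/mol
  T = 345.6 K: K = (3.177, 0.348, 0.214), RR gives ψ = 0.298, H_out = 11.483 kJ/mol
  T = 336.9 K: K = (2.828, 0.309, 0.181), RR gives ψ = 0.217, H_out = 7.848 kJ/mol
  T = 332.5 K: K = (2.660, 0.291, 0.165), RR gives ψ = 0.170, H_out = 5.846 kJ/mol
  T = 330.4 K: K = (2.582, 0.282, 0.158), RR gives ψ = 0.147, H_out = 4.836 kJ/mol
Linear interpolation between T = 330.4 (H_out = 4.836) and T = 332.5 (H_out = 5.846) on hF = 4.921 gives T ≈ 330.6 K, at which ψ = 0.15.

T = 330.6 K, V/F = 0.15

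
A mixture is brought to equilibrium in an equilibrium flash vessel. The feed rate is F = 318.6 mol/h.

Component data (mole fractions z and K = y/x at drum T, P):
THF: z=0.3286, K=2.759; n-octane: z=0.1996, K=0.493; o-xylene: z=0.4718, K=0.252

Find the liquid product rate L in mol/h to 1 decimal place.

L = 285.7 mol/h

Rachford–Rice: g(ψ) = Σ zᵢ(Kᵢ−1)/(1+ψ(Kᵢ−1)) = 0.
Feasibility: ΣzᵢKᵢ = 1.1239, Σzᵢ/Kᵢ = 2.3962 — both > 1, two phases present.
Iterate (Newton) starting at ψ = 0.5:
  ψ = 0.5000: g = -0.39178, g' = -1.0535 → ψ = 0.1281
  ψ = 0.1281: g = -0.02683, g' = -1.0587 → ψ = 0.1028
  ψ = 0.1028: g = 0.00046, g' = -1.0961 → ψ = 0.1032
Converged at ψ = 0.1032.
Then V = ψ·F = 0.1032·318.6 = 32.9 mol/h and L = F − V = 285.7 mol/h.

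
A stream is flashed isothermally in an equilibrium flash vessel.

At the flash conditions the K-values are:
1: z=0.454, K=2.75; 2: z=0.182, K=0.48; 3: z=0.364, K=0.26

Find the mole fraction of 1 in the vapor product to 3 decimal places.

y_1 = 0.763

Newton–Raphson from β = 0.33:
  β = 0.330: g = 0.0330, g' = -0.979 → β = 0.364
Converged at β = 0.364.
Compositions from xᵢ = zᵢ/(1+β(Kᵢ−1)), yᵢ = Kᵢxᵢ:
  1: x = 0.277, y = 0.763
  2: x = 0.224, y = 0.108
  3: x = 0.498, y = 0.130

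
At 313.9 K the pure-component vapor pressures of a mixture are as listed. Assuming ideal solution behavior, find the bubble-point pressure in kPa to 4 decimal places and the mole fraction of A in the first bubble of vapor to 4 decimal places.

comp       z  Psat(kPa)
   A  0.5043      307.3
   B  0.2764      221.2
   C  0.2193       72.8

At the bubble point ψ → 0, so ΣzᵢKᵢ = 1 with Kᵢ = Pᵢˢᵃᵗ/P ⇒ P = ΣzᵢPᵢˢᵃᵗ.
P = 0.5043·307.3 + 0.2764·221.2 + 0.2193·72.8 = 232.0761 kPa
yᵢ = zᵢPᵢˢᵃᵗ/P ⇒ y_A = 0.5043·307.3/232.0761 = 0.6678

Pbub = 232.0761 kPa, y_A = 0.6678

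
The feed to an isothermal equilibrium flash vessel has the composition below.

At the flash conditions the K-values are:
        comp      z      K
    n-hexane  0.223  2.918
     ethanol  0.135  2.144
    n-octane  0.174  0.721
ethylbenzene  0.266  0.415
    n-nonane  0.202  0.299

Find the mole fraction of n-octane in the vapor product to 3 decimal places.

y_n-octane = 0.135

Let ψ = V/F and solve Σ zᵢ(Kᵢ−1)/(1+ψ(Kᵢ−1)) = 0.
g(0) = ΣzᵢKᵢ − 1 = 0.236 and g(1) = 1 − Σzᵢ/Kᵢ = -0.697, so a root lies in (0, 1).
Iterate (Newton) starting at ψ = 0.33:
  ψ = 0.330: g = -0.0565, g' = -0.725 → ψ = 0.252
  ψ = 0.252: g = 0.0014, g' = -0.767 → ψ = 0.254
Converged at ψ = 0.254.
Compositions from xᵢ = zᵢ/(1+ψ(Kᵢ−1)), yᵢ = Kᵢxᵢ:
  n-hexane: x = 0.150, y = 0.438
  ethanol: x = 0.105, y = 0.224
  n-octane: x = 0.187, y = 0.135
  ethylbenzene: x = 0.312, y = 0.130
  n-nonane: x = 0.246, y = 0.073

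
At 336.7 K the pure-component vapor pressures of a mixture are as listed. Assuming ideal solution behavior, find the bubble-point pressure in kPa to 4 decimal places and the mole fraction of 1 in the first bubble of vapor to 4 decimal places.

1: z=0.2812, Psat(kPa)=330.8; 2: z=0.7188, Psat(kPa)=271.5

At the bubble point ψ → 0, so ΣzᵢKᵢ = 1 with Kᵢ = Pᵢˢᵃᵗ/P ⇒ P = ΣzᵢPᵢˢᵃᵗ.
P = 0.2812·330.8 + 0.7188·271.5 = 288.1752 kPa
yᵢ = zᵢPᵢˢᵃᵗ/P ⇒ y_1 = 0.2812·330.8/288.1752 = 0.3228

Pbub = 288.1752 kPa, y_1 = 0.3228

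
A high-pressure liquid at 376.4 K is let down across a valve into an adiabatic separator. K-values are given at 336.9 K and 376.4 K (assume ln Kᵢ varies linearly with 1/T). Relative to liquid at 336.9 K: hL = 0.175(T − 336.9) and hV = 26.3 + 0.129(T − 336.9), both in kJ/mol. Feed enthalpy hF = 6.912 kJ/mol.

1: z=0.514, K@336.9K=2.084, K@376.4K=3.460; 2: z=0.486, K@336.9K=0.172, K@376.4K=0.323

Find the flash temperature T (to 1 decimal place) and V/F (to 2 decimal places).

Adiabatic flash: solve Rachford–Rice at each trial T, then check hF = ψ·hV(T) + (1−ψ)·hL(T).
  T = 336.9 K: K = (2.084, 0.172), RR gives ψ = 0.172, H_out = 4.535 kJ/mol
  T = 376.4 K: K = (3.460, 0.323), RR gives ψ = 0.562, H_out = 20.664 kJ/mol
  T = 356.6 K: K = (2.721, 0.240), RR gives ψ = 0.394, H_out = 13.445 kJ/mol
  T = 346.8 K: K = (2.392, 0.204), RR gives ψ = 0.297, H_out = 9.402 kJ/mol
  T = 341.9 K: K = (2.237, 0.188), RR gives ψ = 0.240, H_out = 7.127 kJ/mol
  T = 339.4 K: K = (2.159, 0.180), RR gives ψ = 0.208, H_out = 5.871 kJ/mol
  T = 340.6 K: K = (2.196, 0.184), RR gives ψ = 0.223, H_out = 6.483 kJ/mol
Linear interpolation between T = 340.6 (H_out = 6.483) and T = 341.9 (H_out = 7.127) on hF = 6.912 gives T ≈ 341.5 K, at which ψ = 0.23.

T = 341.5 K, V/F = 0.23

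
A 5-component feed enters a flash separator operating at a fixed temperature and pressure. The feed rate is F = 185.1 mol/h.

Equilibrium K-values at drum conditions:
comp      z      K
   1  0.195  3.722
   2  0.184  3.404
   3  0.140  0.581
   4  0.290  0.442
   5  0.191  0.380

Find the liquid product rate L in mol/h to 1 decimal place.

L = 102.1 mol/h

Rachford–Rice: g(V/F) = Σ zᵢ(Kᵢ−1)/(1+V/F(Kᵢ−1)) = 0.
Feasibility: ΣzᵢKᵢ = 1.634, Σzᵢ/Kᵢ = 1.506 — both > 1, two phases present.
Newton–Raphson from V/F = 0.46:
  V/F = 0.460: g = -0.0103, g' = -0.869 → V/F = 0.448
Converged at V/F = 0.448.
Then V = V/F·F = 0.4482·185.1 = 83.0 mol/h and L = F − V = 102.1 mol/h.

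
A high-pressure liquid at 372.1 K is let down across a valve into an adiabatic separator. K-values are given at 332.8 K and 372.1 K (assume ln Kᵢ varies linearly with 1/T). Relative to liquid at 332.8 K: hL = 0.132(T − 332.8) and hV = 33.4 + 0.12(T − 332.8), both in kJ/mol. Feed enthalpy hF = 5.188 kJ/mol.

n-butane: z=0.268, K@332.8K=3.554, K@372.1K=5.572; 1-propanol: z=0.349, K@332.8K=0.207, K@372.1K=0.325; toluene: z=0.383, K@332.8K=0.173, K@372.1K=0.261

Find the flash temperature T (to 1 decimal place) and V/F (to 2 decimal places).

Adiabatic flash: solve Rachford–Rice at each trial T, then check hF = ψ·hV(T) + (1−ψ)·hL(T).
  T = 332.8 K: K = (3.554, 0.207, 0.173), RR gives ψ = 0.044, H_out = 1.467 kJ/mol
  T = 372.1 K: K = (5.572, 0.325, 0.261), RR gives ψ = 0.218, H_out = 12.367 kJ/mol
  T = 352.5 K: K = (4.509, 0.263, 0.215), RR gives ψ = 0.143, H_out = 7.341 kJ/mol
  T = 342.6 K: K = (4.014, 0.234, 0.193), RR gives ψ = 0.098, H_out = 4.540 kJ/mol
  T = 347.6 K: K = (4.260, 0.248, 0.204), RR gives ψ = 0.121, H_out = 5.985 kJ/mol
  T = 345.1 K: K = (4.136, 0.241, 0.199), RR gives ψ = 0.110, H_out = 5.271 kJ/mol
  T = 343.9 K: K = (4.078, 0.238, 0.196), RR gives ψ = 0.104, H_out = 4.923 kJ/mol
Linear interpolation between T = 343.9 (H_out = 4.923) and T = 345.1 (H_out = 5.271) on hF = 5.188 gives T ≈ 344.8 K, at which ψ = 0.11.

T = 344.8 K, V/F = 0.11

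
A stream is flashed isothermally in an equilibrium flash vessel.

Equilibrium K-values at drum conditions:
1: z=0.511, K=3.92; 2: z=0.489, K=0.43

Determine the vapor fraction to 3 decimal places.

Let ψ = V/F and solve Σ zᵢ(Kᵢ−1)/(1+ψ(Kᵢ−1)) = 0.
Feasibility: ΣzᵢKᵢ = 2.213, Σzᵢ/Kᵢ = 1.268 — both > 1, two phases present.
Binary case is linear: z₁(K₁−1)(1+ψ(K₂−1)) + z₂(K₂−1)(1+ψ(K₁−1)) = 0
⇒ ψ = [z₁(K₁−1)+z₂(K₂−1)] / [−(K₁−1)(K₂−1)] = 1.2134/1.6644 = 0.729

ψ = 0.729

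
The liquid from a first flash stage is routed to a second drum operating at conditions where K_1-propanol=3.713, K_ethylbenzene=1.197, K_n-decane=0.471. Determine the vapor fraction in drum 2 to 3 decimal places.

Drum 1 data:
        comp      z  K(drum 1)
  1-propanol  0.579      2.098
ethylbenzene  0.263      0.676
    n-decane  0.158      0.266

Drum 1:
Let ψ₁ = V/F and solve Σ zᵢ(Kᵢ−1)/(1+ψ₁(Kᵢ−1)) = 0.
g(0) = ΣzᵢKᵢ − 1 = 0.435 and g(1) = 1 − Σzᵢ/Kᵢ = -0.259, so a root lies in (0, 1).
Newton–Raphson from ψ₁ = 0.5:
  ψ₁ = 0.500: g = 0.1255, g' = -0.543 → ψ₁ = 0.731
  ψ₁ = 0.731: g = -0.0094, g' = -0.659 → ψ₁ = 0.717
Converged at ψ₁ = 0.717.
Drum-1 compositions:
  1-propanol: x = 0.324, y = 0.680
  ethylbenzene: x = 0.343, y = 0.232
  n-decane: x = 0.333, y = 0.089
Drum-2 feed = drum-1 liquid: z₂ = (0.3240, 0.3426, 0.3334).
Drum 2:
Rachford–Rice: g(ψ₂) = Σ zᵢ(Kᵢ−1)/(1+ψ₂(Kᵢ−1)) = 0.
Feasibility: ΣzᵢKᵢ = 1.770, Σzᵢ/Kᵢ = 1.081 — both > 1, two phases present.
Newton iteration, ψ₂⁰ = 0.4:
  ψ₂ = 0.400: g = 0.2604, g' = -0.710 → ψ₂ = 0.767
  ψ₂ = 0.767: g = 0.0473, g' = -0.525 → ψ₂ = 0.857
  ψ₂ = 0.857: g = -0.0004, g' = -0.538 → ψ₂ = 0.856
Converged at ψ₂ = 0.856.
  1-propanol: x = 0.098, y = 0.362
  ethylbenzene: x = 0.293, y = 0.351
  n-decane: x = 0.609, y = 0.287

V/F (drum 2) = 0.856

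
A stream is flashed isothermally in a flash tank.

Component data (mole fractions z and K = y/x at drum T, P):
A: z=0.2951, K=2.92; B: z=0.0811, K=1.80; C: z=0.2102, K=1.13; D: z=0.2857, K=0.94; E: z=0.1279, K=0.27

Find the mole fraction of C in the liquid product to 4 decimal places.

Material balance + equilibrium reduce to Σ zᵢ(Kᵢ−1)/(1+ψ(Kᵢ−1)) = 0.
Check two-phase: ΣzᵢKᵢ = 1.5483 > 1 and Σzᵢ/Kᵢ = 1.1098 > 1, so g(0) = 0.5483 > 0 and g(1) = -0.1098 < 0.
Newton iteration, ψ⁰ = 0.5:
  ψ = 0.5000: g = 0.19637, g' = -0.4829 → ψ = 0.9066
  ψ = 0.9066: g = -0.02546, g' = -0.7623 → ψ = 0.8732
  ψ = 0.8732: g = -0.00121, g' = -0.6924 → ψ = 0.8715
Converged at ψ = 0.8715.
Compositions from xᵢ = zᵢ/(1+ψ(Kᵢ−1)), yᵢ = Kᵢxᵢ:
  A: x = 0.1104, y = 0.3223
  B: x = 0.0478, y = 0.0860
  C: x = 0.1888, y = 0.2134
  D: x = 0.3015, y = 0.2834
  E: x = 0.3516, y = 0.0949

x_C = 0.1888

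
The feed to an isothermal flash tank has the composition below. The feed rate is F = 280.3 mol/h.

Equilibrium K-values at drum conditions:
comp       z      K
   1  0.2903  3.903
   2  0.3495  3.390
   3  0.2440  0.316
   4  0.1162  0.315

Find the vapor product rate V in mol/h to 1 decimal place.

V = 223.3 mol/h

Newton–Raphson from β = 0.51:
  β = 0.5100: g = 0.33755, g' = -1.2011 → β = 0.7910
  β = 0.7910: g = 0.00723, g' = -1.2659 → β = 0.7967
Converged at β = 0.7967.
Then V = β·F = 0.7967·280.3 = 223.3 mol/h and L = F − V = 57.0 mol/h.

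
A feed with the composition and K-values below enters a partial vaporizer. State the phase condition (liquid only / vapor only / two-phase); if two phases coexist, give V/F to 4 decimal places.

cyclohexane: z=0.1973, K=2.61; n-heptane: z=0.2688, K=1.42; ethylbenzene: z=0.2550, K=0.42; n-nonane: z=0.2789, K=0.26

two-phase, V/F = 0.1030

ΣzᵢKᵢ = 1.0763; Σzᵢ/Kᵢ = 1.9447.
Both exceed 1, so a two-phase solution exists.
Material balance + equilibrium reduce to Σ zᵢ(Kᵢ−1)/(1+ψ(Kᵢ−1)) = 0.
Newton–Raphson from ψ = 0.61:
  ψ = 0.6100: g = -0.35495, g' = -0.8731 → ψ = 0.2035
  ψ = 0.2035: g = -0.06738, g' = -0.6524 → ψ = 0.1002
  ψ = 0.1002: g = 0.00194, g' = -0.6977 → ψ = 0.1030
Converged at ψ = 0.1030.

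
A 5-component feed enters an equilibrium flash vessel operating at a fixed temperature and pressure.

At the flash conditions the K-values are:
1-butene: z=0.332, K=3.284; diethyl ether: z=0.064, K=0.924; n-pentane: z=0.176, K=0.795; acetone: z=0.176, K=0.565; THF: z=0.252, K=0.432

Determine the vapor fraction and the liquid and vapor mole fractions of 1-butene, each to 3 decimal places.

ψ = 0.518, x_1-butene = 0.152, y_1-butene = 0.499

Rachford–Rice: g(ψ) = Σ zᵢ(Kᵢ−1)/(1+ψ(Kᵢ−1)) = 0.
Feasibility: ΣzᵢKᵢ = 1.498, Σzᵢ/Kᵢ = 1.287 — both > 1, two phases present.
Iterate (Newton) starting at ψ = 0.59:
  ψ = 0.590: g = -0.0414, g' = -0.568 → ψ = 0.517
  ψ = 0.517: g = 0.0008, g' = -0.592 → ψ = 0.518
Converged at ψ = 0.518.
Compositions from xᵢ = zᵢ/(1+ψ(Kᵢ−1)), yᵢ = Kᵢxᵢ:
  1-butene: x = 0.152, y = 0.499
  diethyl ether: x = 0.067, y = 0.062
  n-pentane: x = 0.197, y = 0.157
  acetone: x = 0.227, y = 0.128
  THF: x = 0.357, y = 0.154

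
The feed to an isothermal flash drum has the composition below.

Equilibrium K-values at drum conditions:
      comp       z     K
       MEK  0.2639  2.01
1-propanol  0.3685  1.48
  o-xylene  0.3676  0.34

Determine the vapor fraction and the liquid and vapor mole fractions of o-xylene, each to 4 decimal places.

ψ = 0.4174, x_o-xylene = 0.5074, y_o-xylene = 0.1725

Newton iteration, ψ⁰ = 0.54:
  ψ = 0.5400: g = -0.06402, g' = -0.5528 → ψ = 0.4242
  ψ = 0.4242: g = -0.00340, g' = -0.4994 → ψ = 0.4174
Converged at ψ = 0.4174.
Compositions from xᵢ = zᵢ/(1+ψ(Kᵢ−1)), yᵢ = Kᵢxᵢ:
  MEK: x = 0.1856, y = 0.3731
  1-propanol: x = 0.3070, y = 0.4544
  o-xylene: x = 0.5074, y = 0.1725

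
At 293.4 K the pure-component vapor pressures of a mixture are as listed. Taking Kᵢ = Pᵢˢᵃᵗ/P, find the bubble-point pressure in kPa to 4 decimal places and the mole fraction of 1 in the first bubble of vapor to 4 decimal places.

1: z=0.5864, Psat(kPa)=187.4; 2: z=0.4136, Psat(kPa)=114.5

At the bubble point ψ → 0, so ΣzᵢKᵢ = 1 with Kᵢ = Pᵢˢᵃᵗ/P ⇒ P = ΣzᵢPᵢˢᵃᵗ.
P = 0.5864·187.4 + 0.4136·114.5 = 157.2486 kPa
yᵢ = zᵢPᵢˢᵃᵗ/P ⇒ y_1 = 0.5864·187.4/157.2486 = 0.6988

Pbub = 157.2486 kPa, y_1 = 0.6988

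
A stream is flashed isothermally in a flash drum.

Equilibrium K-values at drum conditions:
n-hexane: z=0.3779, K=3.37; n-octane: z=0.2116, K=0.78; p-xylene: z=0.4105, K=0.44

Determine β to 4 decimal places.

β = 0.5554

Let β = V/F and solve Σ zᵢ(Kᵢ−1)/(1+β(Kᵢ−1)) = 0.
Feasibility: ΣzᵢKᵢ = 1.6192, Σzᵢ/Kᵢ = 1.3164 — both > 1, two phases present.
Newton iteration, β⁰ = 0.5:
  β = 0.5000: g = 0.03831, g' = -0.7059 → β = 0.5543
  β = 0.5543: g = 0.00074, g' = -0.6805 → β = 0.5554
Converged at β = 0.5554.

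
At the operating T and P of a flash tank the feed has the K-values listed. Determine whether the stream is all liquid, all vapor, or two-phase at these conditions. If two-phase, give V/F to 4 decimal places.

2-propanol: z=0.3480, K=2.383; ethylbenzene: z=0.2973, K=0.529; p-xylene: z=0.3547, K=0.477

two-phase, V/F = 0.2253

ΣzᵢKᵢ = 1.1557; Σzᵢ/Kᵢ = 1.4516.
Both exceed 1, so a two-phase solution exists.
Rachford–Rice: g(ψ) = Σ zᵢ(Kᵢ−1)/(1+ψ(Kᵢ−1)) = 0.
Newton–Raphson from ψ = 0.5:
  ψ = 0.5000: g = -0.14983, g' = -0.5234 → ψ = 0.2137
  ψ = 0.2137: g = 0.00692, g' = -0.6011 → ψ = 0.2252
  ψ = 0.2252: g = 0.00004, g' = -0.5942 → ψ = 0.2253
Converged at ψ = 0.2253.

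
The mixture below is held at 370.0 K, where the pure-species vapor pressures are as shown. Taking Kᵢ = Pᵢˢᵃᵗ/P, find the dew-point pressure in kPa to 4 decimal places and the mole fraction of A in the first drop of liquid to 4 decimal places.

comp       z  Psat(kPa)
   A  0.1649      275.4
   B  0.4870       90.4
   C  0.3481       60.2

At the dew point ψ → 1, so Σzᵢ/Kᵢ = 1 with Kᵢ = Pᵢˢᵃᵗ/P ⇒ 1/P = Σzᵢ/Pᵢˢᵃᵗ.
1/P = 0.1649/275.4 + 0.4870/90.4 + 0.3481/60.2 = 0.0117683 ⇒ P = 84.9739 kPa
xᵢ = zᵢP/Pᵢˢᵃᵗ ⇒ x_A = 0.1649·84.9739/275.4 = 0.0509

Pdew = 84.9739 kPa, x_A = 0.0509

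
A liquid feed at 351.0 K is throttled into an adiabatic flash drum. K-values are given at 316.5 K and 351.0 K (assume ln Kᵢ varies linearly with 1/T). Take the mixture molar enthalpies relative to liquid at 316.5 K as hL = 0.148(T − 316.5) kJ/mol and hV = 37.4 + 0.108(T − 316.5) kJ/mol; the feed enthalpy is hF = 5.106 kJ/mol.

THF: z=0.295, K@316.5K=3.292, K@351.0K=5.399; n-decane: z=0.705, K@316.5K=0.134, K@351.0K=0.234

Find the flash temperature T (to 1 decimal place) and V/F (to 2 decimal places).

Adiabatic flash: solve Rachford–Rice at each trial T, then check hF = ψ·hV(T) + (1−ψ)·hL(T).
  T = 316.5 K: K = (3.292, 0.134), RR gives ψ = 0.033, H_out = 1.236 kJ/mol
  T = 351.0 K: K = (5.399, 0.234), RR gives ψ = 0.225, H_out = 13.205 kJ/mol
  T = 333.8 K: K = (4.273, 0.180), RR gives ψ = 0.144, H_out = 7.856 kJ/mol
  T = 325.1 K: K = (3.761, 0.156), RR gives ψ = 0.094, H_out = 4.758 kJ/mol
  T = 329.5 K: K = (4.015, 0.168), RR gives ψ = 0.121, H_out = 6.371 kJ/mol
  T = 327.3 K: K = (3.887, 0.162), RR gives ψ = 0.108, H_out = 5.577 kJ/mol
Linear interpolation between T = 325.1 (H_out = 4.758) and T = 327.3 (H_out = 5.577) on hF = 5.106 gives T ≈ 326.0 K, at which ψ = 0.10.

T = 326.0 K, V/F = 0.10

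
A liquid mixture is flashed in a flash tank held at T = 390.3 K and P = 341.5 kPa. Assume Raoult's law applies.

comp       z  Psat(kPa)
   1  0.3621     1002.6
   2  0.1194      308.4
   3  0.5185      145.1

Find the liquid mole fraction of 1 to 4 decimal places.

Raoult's law: Kᵢ = Pᵢˢᵃᵗ/P = Pᵢˢᵃᵗ/341.5.
  K_1 = 1002.6/341.5 = 2.935871, K_2 = 308.4/341.5 = 0.903075, K_3 = 145.1/341.5 = 0.424890
Rachford–Rice: g(ψ) = Σ zᵢ(Kᵢ−1)/(1+ψ(Kᵢ−1)) = 0.
g(0) = ΣzᵢKᵢ − 1 = 0.3912 and g(1) = 1 − Σzᵢ/Kᵢ = -0.4759, so a root lies in (0, 1).
Newton iteration, ψ⁰ = 0.5:
  ψ = 0.5000: g = -0.07451, g' = -0.6895 → ψ = 0.3919
  ψ = 0.3919: g = 0.00157, g' = -0.7258 → ψ = 0.3941
Converged at ψ = 0.3941.
Compositions from xᵢ = zᵢ/(1+ψ(Kᵢ−1)), yᵢ = Kᵢxᵢ:
  1: x = 0.2054, y = 0.6030
  2: x = 0.1241, y = 0.1121
  3: x = 0.6705, y = 0.2849

x_1 = 0.2054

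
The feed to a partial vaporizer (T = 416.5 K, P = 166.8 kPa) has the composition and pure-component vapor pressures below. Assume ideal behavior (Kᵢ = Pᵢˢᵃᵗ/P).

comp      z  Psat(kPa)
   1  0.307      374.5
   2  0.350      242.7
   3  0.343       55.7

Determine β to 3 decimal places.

Raoult's law: Kᵢ = Pᵢˢᵃᵗ/P = Pᵢˢᵃᵗ/166.8.
  K_1 = 374.5/166.8 = 2.24520, K_2 = 242.7/166.8 = 1.45504, K_3 = 55.7/166.8 = 0.33393
Material balance + equilibrium reduce to Σ zᵢ(Kᵢ−1)/(1+β(Kᵢ−1)) = 0.
Feasibility: ΣzᵢKᵢ = 1.313, Σzᵢ/Kᵢ = 1.404 — both > 1, two phases present.
Iterate (Newton) starting at β = 0.51:
  β = 0.510: g = 0.0171, g' = -0.575 → β = 0.540
  β = 0.540: g = -0.0002, g' = -0.588 → β = 0.539
Converged at β = 0.539.

β = 0.539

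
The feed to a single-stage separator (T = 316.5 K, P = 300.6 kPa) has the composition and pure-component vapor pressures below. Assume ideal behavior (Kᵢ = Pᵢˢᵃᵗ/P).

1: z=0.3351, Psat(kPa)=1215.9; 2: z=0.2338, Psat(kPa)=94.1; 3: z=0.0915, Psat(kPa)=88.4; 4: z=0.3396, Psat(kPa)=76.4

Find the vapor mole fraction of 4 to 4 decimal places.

Raoult's law: Kᵢ = Pᵢˢᵃᵗ/P = Pᵢˢᵃᵗ/300.6.
  K_1 = 1215.9/300.6 = 4.044910, K_2 = 94.1/300.6 = 0.313041, K_3 = 88.4/300.6 = 0.294079, K_4 = 76.4/300.6 = 0.254158
Iterate (Newton) starting at ψ = 0.61:
  ψ = 0.6100: g = -0.49753, g' = -1.4840 → ψ = 0.2747
  ψ = 0.2747: g = -0.04110, g' = -1.4578 → ψ = 0.2465
  ψ = 0.2465: g = 0.00090, g' = -1.5240 → ψ = 0.2471
Converged at ψ = 0.2471.
Compositions from xᵢ = zᵢ/(1+ψ(Kᵢ−1)), yᵢ = Kᵢxᵢ:
  1: x = 0.1912, y = 0.7734
  2: x = 0.2816, y = 0.0882
  3: x = 0.1108, y = 0.0326
  4: x = 0.4163, y = 0.1058

y_4 = 0.1058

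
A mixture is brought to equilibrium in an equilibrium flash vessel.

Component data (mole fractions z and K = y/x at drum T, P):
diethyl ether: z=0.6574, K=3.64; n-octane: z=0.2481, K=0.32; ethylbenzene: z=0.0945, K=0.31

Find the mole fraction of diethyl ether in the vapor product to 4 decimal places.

Let ψ = V/F and solve Σ zᵢ(Kᵢ−1)/(1+ψ(Kᵢ−1)) = 0.
Check two-phase: ΣzᵢKᵢ = 2.5016 > 1 and Σzᵢ/Kᵢ = 1.2608 > 1, so g(0) = 1.5016 > 0 and g(1) = -0.2608 < 0.
Iterate (Newton) starting at ψ = 0.5:
  ψ = 0.5000: g = 0.39291, g' = -1.2195 → ψ = 0.8222
  ψ = 0.8222: g = 0.01405, g' = -1.2862 → ψ = 0.8331
  ψ = 0.8331: g = -0.00011, g' = -1.3070 → ψ = 0.8330
Converged at ψ = 0.8330.
Compositions from xᵢ = zᵢ/(1+ψ(Kᵢ−1)), yᵢ = Kᵢxᵢ:
  diethyl ether: x = 0.2055, y = 0.7480
  n-octane: x = 0.5723, y = 0.1831
  ethylbenzene: x = 0.2222, y = 0.0689

y_diethyl ether = 0.7480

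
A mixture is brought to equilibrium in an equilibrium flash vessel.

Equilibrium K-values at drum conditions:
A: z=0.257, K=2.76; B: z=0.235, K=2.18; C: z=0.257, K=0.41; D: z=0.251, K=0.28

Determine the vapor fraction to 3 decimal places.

Rachford–Rice: g(ψ) = Σ zᵢ(Kᵢ−1)/(1+ψ(Kᵢ−1)) = 0.
Feasibility: ΣzᵢKᵢ = 1.397, Σzᵢ/Kᵢ = 1.724 — both > 1, two phases present.
Newton–Raphson from ψ = 0.68:
  ψ = 0.680: g = -0.2475, g' = -1.015 → ψ = 0.436
  ψ = 0.436: g = -0.0285, g' = -0.836 → ψ = 0.402
Converged at ψ = 0.402.

ψ = 0.402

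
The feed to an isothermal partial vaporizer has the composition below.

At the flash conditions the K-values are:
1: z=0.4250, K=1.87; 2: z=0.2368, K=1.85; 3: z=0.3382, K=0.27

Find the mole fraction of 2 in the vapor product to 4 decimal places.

y_2 = 0.3048

Rachford–Rice: g(ψ) = Σ zᵢ(Kᵢ−1)/(1+ψ(Kᵢ−1)) = 0.
g(0) = ΣzᵢKᵢ − 1 = 0.3241 and g(1) = 1 − Σzᵢ/Kᵢ = -0.6079, so a root lies in (0, 1).
Newton–Raphson from ψ = 0.51:
  ψ = 0.5100: g = 0.00321, g' = -0.6950 → ψ = 0.5146
Converged at ψ = 0.5146.
Compositions from xᵢ = zᵢ/(1+ψ(Kᵢ−1)), yᵢ = Kᵢxᵢ:
  1: x = 0.2936, y = 0.5490
  2: x = 0.1647, y = 0.3048
  3: x = 0.5417, y = 0.1463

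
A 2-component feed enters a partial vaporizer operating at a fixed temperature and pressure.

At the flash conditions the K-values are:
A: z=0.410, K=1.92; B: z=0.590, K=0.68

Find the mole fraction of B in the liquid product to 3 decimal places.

x_B = 0.742

Rachford–Rice: g(V/F) = Σ zᵢ(Kᵢ−1)/(1+V/F(Kᵢ−1)) = 0.
Feasibility: ΣzᵢKᵢ = 1.188, Σzᵢ/Kᵢ = 1.081 — both > 1, two phases present.
Binary case is linear: z₁(K₁−1)(1+V/F(K₂−1)) + z₂(K₂−1)(1+V/F(K₁−1)) = 0
⇒ V/F = [z₁(K₁−1)+z₂(K₂−1)] / [−(K₁−1)(K₂−1)] = 0.1884/0.2944 = 0.640
Compositions from xᵢ = zᵢ/(1+V/F(Kᵢ−1)), yᵢ = Kᵢxᵢ:
  A: x = 0.258, y = 0.495
  B: x = 0.742, y = 0.505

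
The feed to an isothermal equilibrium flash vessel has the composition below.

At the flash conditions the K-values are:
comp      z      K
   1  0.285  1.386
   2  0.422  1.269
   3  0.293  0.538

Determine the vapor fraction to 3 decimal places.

ψ = 0.599

Material balance + equilibrium reduce to Σ zᵢ(Kᵢ−1)/(1+ψ(Kᵢ−1)) = 0.
Check two-phase: ΣzᵢKᵢ = 1.088 > 1 and Σzᵢ/Kᵢ = 1.083 > 1, so g(0) = 0.088 > 0 and g(1) = -0.083 < 0.
Newton iteration, ψ⁰ = 0.62:
  ψ = 0.620: g = -0.0036, g' = -0.173 → ψ = 0.599
Converged at ψ = 0.599.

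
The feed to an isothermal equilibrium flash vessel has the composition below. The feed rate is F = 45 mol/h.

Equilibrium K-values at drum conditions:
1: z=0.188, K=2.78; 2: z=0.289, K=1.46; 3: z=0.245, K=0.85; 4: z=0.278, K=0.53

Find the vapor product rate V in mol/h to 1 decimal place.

Rachford–Rice: g(V/F) = Σ zᵢ(Kᵢ−1)/(1+V/F(Kᵢ−1)) = 0.
Feasibility: ΣzᵢKᵢ = 1.300, Σzᵢ/Kᵢ = 1.078 — both > 1, two phases present.
Newton–Raphson from V/F = 0.38:
  V/F = 0.380: g = 0.1147, g' = -0.353 → V/F = 0.705
  V/F = 0.705: g = 0.0124, g' = -0.296 → V/F = 0.746
Converged at V/F = 0.746.
Then V = V/F·F = 0.7465·45 = 33.6 mol/h and L = F − V = 11.4 mol/h.

V = 33.6 mol/h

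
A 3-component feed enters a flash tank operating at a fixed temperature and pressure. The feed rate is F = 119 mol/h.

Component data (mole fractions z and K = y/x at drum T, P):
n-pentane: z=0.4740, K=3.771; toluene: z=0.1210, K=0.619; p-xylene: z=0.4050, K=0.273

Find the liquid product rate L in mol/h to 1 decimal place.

Let ψ = V/F and solve Σ zᵢ(Kᵢ−1)/(1+ψ(Kᵢ−1)) = 0.
g(0) = ΣzᵢKᵢ − 1 = 0.9729 and g(1) = 1 − Σzᵢ/Kᵢ = -0.8047, so a root lies in (0, 1).
Newton iteration, ψ⁰ = 0.48:
  ψ = 0.4800: g = 0.05502, g' = -1.2017 → ψ = 0.5258
  ψ = 0.5258: g = 0.00031, g' = -1.1913 → ψ = 0.5261
Converged at ψ = 0.5261.
Then V = ψ·F = 0.5261·119 = 62.6 mol/h and L = F − V = 56.4 mol/h.

L = 56.4 mol/h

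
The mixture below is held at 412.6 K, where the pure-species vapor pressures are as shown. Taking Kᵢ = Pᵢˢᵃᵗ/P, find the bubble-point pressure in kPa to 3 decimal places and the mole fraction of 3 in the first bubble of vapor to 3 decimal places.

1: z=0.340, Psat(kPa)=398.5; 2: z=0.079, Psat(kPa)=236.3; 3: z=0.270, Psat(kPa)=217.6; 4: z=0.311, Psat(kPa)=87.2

Pbub = 240.029 kPa, y_3 = 0.245

At the bubble point ψ → 0, so ΣzᵢKᵢ = 1 with Kᵢ = Pᵢˢᵃᵗ/P ⇒ P = ΣzᵢPᵢˢᵃᵗ.
P = 0.340·398.5 + 0.079·236.3 + 0.270·217.6 + 0.311·87.2 = 240.029 kPa
yᵢ = zᵢPᵢˢᵃᵗ/P ⇒ y_3 = 0.270·217.6/240.029 = 0.245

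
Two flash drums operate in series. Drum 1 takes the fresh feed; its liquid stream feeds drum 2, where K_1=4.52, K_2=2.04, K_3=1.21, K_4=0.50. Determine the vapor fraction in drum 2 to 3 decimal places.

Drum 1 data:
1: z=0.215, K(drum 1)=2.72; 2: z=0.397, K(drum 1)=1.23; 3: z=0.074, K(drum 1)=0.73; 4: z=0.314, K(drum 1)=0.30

Drum 1:
Iterate (Newton) starting at ψ₁ = 0.37:
  ψ₁ = 0.370: g = -0.0087, g' = -0.542 → ψ₁ = 0.354
Converged at ψ₁ = 0.354.
Drum-1 compositions:
  1: x = 0.134, y = 0.363
  2: x = 0.367, y = 0.452
  3: x = 0.082, y = 0.060
  4: x = 0.417, y = 0.125
Drum-2 feed = drum-1 liquid: z₂ = (0.1336, 0.3671, 0.0818, 0.4174).
Drum 2:
Iterate (Newton) starting at ψ₂ = 0.5:
  ψ₂ = 0.500: g = 0.1589, g' = -0.578 → ψ₂ = 0.775
  ψ₂ = 0.775: g = 0.0116, g' = -0.522 → ψ₂ = 0.797
Converged at ψ₂ = 0.797.
  1: x = 0.035, y = 0.159
  2: x = 0.201, y = 0.409
  3: x = 0.070, y = 0.085
  4: x = 0.694, y = 0.347

V/F (drum 2) = 0.797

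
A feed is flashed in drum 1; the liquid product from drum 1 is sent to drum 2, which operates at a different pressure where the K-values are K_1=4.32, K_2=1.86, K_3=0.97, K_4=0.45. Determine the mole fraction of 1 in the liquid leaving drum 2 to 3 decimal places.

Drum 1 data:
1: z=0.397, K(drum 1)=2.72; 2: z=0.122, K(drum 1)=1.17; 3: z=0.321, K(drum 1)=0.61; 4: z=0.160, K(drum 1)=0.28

Drum 1:
Material balance + equilibrium reduce to Σ zᵢ(Kᵢ−1)/(1+ψ₁(Kᵢ−1)) = 0.
Feasibility: ΣzᵢKᵢ = 1.463, Σzᵢ/Kᵢ = 1.348 — both > 1, two phases present.
Newton–Raphson from ψ₁ = 0.5:
  ψ₁ = 0.500: g = 0.0507, g' = -0.620 → ψ₁ = 0.582
Converged at ψ₁ = 0.582.
Drum-1 compositions:
  1: x = 0.198, y = 0.540
  2: x = 0.111, y = 0.130
  3: x = 0.415, y = 0.253
  4: x = 0.275, y = 0.077
Drum-2 feed = drum-1 liquid: z₂ = (0.1984, 0.1110, 0.4152, 0.2753).
Drum 2:
Material balance + equilibrium reduce to Σ zᵢ(Kᵢ−1)/(1+ψ₂(Kᵢ−1)) = 0.
g(0) = ΣzᵢKᵢ − 1 = 0.590 and g(1) = 1 − Σzᵢ/Kᵢ = -0.146, so a root lies in (0, 1).
Newton–Raphson from ψ₂ = 0.5:
  ψ₂ = 0.500: g = 0.0929, g' = -0.508 → ψ₂ = 0.683
  ψ₂ = 0.683: g = 0.0066, g' = -0.452 → ψ₂ = 0.697
Converged at ψ₂ = 0.697.
  1: x = 0.060, y = 0.259
  2: x = 0.069, y = 0.129
  3: x = 0.424, y = 0.411
  4: x = 0.447, y = 0.201

x_1 (drum 2) = 0.060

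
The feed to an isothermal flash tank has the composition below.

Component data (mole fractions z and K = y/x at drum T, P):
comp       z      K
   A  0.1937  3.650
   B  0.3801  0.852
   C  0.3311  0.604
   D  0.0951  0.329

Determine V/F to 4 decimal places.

Rachford–Rice: g(V/F) = Σ zᵢ(Kᵢ−1)/(1+V/F(Kᵢ−1)) = 0.
g(0) = ΣzᵢKᵢ − 1 = 0.2621 and g(1) = 1 − Σzᵢ/Kᵢ = -0.3364, so a root lies in (0, 1).
Iterate (Newton) starting at V/F = 0.5:
  V/F = 0.5000: g = -0.09949, g' = -0.4390 → V/F = 0.2734
  V/F = 0.2734: g = 0.01385, g' = -0.5960 → V/F = 0.2966
  V/F = 0.2966: g = 0.00032, g' = -0.5689 → V/F = 0.2972
Converged at V/F = 0.2972.

V/F = 0.2972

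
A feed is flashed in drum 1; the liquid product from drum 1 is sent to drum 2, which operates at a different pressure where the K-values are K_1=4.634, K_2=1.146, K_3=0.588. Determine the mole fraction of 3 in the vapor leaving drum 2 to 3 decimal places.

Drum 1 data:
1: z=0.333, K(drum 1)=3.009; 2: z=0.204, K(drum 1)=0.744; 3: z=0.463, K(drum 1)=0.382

y_3 (drum 2) = 0.423

Drum 1:
Rachford–Rice: g(ψ₁) = Σ zᵢ(Kᵢ−1)/(1+ψ₁(Kᵢ−1)) = 0.
Check two-phase: ΣzᵢKᵢ = 1.331 > 1 and Σzᵢ/Kᵢ = 1.597 > 1, so g(0) = 0.331 > 0 and g(1) = -0.597 < 0.
Newton iteration, ψ₁⁰ = 0.48:
  ψ₁ = 0.480: g = -0.1258, g' = -0.723 → ψ₁ = 0.306
  ψ₁ = 0.306: g = 0.0047, g' = -0.800 → ψ₁ = 0.312
Converged at ψ₁ = 0.312.
Drum-1 compositions:
  1: x = 0.205, y = 0.616
  2: x = 0.222, y = 0.165
  3: x = 0.574, y = 0.219
Drum-2 feed = drum-1 liquid: z₂ = (0.2047, 0.2217, 0.5736).
Drum 2:
Iterate (Newton) starting at ψ₂ = 0.5:
  ψ₂ = 0.500: g = -0.0034, g' = -0.499 → ψ₂ = 0.493
Converged at ψ₂ = 0.493.
  1: x = 0.073, y = 0.340
  2: x = 0.207, y = 0.237
  3: x = 0.720, y = 0.423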